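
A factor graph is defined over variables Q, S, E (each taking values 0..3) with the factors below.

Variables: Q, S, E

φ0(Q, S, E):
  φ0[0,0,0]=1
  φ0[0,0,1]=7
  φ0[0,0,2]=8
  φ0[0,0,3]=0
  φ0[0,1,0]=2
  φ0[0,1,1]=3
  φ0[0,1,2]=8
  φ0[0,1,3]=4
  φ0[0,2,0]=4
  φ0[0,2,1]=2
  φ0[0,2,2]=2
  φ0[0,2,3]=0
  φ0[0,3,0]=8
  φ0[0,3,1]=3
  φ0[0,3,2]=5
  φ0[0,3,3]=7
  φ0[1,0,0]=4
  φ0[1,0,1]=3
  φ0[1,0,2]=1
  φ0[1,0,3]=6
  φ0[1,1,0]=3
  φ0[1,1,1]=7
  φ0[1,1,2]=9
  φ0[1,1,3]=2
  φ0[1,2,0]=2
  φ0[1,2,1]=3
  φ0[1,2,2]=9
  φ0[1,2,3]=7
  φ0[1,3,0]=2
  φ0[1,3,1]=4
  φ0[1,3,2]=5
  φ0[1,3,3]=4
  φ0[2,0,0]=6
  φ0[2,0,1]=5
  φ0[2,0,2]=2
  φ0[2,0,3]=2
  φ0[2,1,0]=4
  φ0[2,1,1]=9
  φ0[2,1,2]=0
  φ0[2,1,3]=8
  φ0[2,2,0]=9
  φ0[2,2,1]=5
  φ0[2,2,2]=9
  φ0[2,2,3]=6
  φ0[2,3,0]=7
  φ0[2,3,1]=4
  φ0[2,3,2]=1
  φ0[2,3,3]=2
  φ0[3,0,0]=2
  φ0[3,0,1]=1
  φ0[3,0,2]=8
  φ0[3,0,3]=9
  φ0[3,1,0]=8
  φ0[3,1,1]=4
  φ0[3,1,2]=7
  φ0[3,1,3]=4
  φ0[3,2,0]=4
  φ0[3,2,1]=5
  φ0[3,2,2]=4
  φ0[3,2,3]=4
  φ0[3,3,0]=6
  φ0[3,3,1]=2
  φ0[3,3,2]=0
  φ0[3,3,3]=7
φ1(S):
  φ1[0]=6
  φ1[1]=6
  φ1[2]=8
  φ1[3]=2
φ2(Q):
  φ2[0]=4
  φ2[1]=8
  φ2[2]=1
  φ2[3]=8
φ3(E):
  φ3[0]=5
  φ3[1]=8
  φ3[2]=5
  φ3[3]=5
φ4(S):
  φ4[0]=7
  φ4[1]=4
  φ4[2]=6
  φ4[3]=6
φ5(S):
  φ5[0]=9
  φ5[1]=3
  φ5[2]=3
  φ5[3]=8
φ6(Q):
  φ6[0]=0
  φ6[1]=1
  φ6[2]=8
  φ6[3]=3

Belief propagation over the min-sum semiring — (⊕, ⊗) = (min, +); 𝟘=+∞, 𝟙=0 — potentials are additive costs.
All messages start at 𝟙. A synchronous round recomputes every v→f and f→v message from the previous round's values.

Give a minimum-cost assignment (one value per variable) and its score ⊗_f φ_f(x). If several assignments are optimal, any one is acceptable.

assignment: (Q=0, S=1, E=0); score = 24

init: all messages = 𝟙 over 4 values
r1 m[φ0→Q] = [0, 1, 0, 0]
r1 m[φ0→S] = [0, 0, 0, 0]
r1 m[φ0→E] = [1, 1, 0, 0]
r1 m[φ1→S] = [6, 6, 8, 2]
r1 m[φ2→Q] = [4, 8, 1, 8]
r1 m[φ3→E] = [5, 8, 5, 5]
r1 m[φ4→S] = [7, 4, 6, 6]
r1 m[φ5→S] = [9, 3, 3, 8]
r1 m[φ6→Q] = [0, 1, 8, 3]
r1 m[Q→φ0] = [0, 0, 0, 0]
r1 m[Q→φ2] = [0, 0, 0, 0]
r1 m[Q→φ6] = [0, 0, 0, 0]
r1 m[S→φ0] = [0, 0, 0, 0]
r1 m[S→φ1] = [0, 0, 0, 0]
r1 m[S→φ4] = [0, 0, 0, 0]
r1 m[S→φ5] = [0, 0, 0, 0]
r1 m[E→φ0] = [0, 0, 0, 0]
r1 m[E→φ3] = [0, 0, 0, 0]
r2 m[φ0→Q] = [0, 1, 0, 0]
r2 m[φ0→S] = [0, 0, 0, 0]
r2 m[φ0→E] = [1, 1, 0, 0]
r2 m[φ1→S] = [6, 6, 8, 2]
r2 m[φ2→Q] = [4, 8, 1, 8]
r2 m[φ3→E] = [5, 8, 5, 5]
r2 m[φ4→S] = [7, 4, 6, 6]
r2 m[φ5→S] = [9, 3, 3, 8]
r2 m[φ6→Q] = [0, 1, 8, 3]
r2 m[Q→φ0] = [4, 9, 9, 11]
r2 m[Q→φ2] = [0, 2, 8, 3]
r2 m[Q→φ6] = [4, 9, 1, 8]
r2 m[S→φ0] = [22, 13, 17, 16]
r2 m[S→φ1] = [16, 7, 9, 14]
r2 m[S→φ4] = [15, 9, 11, 10]
r2 m[S→φ5] = [13, 10, 14, 8]
r2 m[E→φ0] = [5, 8, 5, 5]
r2 m[E→φ3] = [1, 1, 0, 0]
r3 m[φ0→Q] = [20, 20, 18, 21]
r3 m[φ0→S] = [9, 11, 9, 14]
r3 m[φ0→E] = [19, 20, 22, 21]
r3 m[φ1→S] = [6, 6, 8, 2]
r3 m[φ2→Q] = [4, 8, 1, 8]
r3 m[φ3→E] = [5, 8, 5, 5]
r3 m[φ4→S] = [7, 4, 6, 6]
r3 m[φ5→S] = [9, 3, 3, 8]
r3 m[φ6→Q] = [0, 1, 8, 3]
r3 m[Q→φ0] = [4, 9, 9, 11]
r3 m[Q→φ2] = [0, 2, 8, 3]
r3 m[Q→φ6] = [4, 9, 1, 8]
r3 m[S→φ0] = [22, 13, 17, 16]
r3 m[S→φ1] = [16, 7, 9, 14]
r3 m[S→φ4] = [15, 9, 11, 10]
r3 m[S→φ5] = [13, 10, 14, 8]
r3 m[E→φ0] = [5, 8, 5, 5]
r3 m[E→φ3] = [1, 1, 0, 0]
r4 m[φ0→Q] = [20, 20, 18, 21]
r4 m[φ0→S] = [9, 11, 9, 14]
r4 m[φ0→E] = [19, 20, 22, 21]
r4 m[φ1→S] = [6, 6, 8, 2]
r4 m[φ2→Q] = [4, 8, 1, 8]
r4 m[φ3→E] = [5, 8, 5, 5]
r4 m[φ4→S] = [7, 4, 6, 6]
r4 m[φ5→S] = [9, 3, 3, 8]
r4 m[φ6→Q] = [0, 1, 8, 3]
r4 m[Q→φ0] = [4, 9, 9, 11]
r4 m[Q→φ2] = [20, 21, 26, 24]
r4 m[Q→φ6] = [24, 28, 19, 29]
r4 m[S→φ0] = [22, 13, 17, 16]
r4 m[S→φ1] = [25, 18, 18, 28]
r4 m[S→φ4] = [24, 20, 20, 24]
r4 m[S→φ5] = [22, 21, 23, 22]
r4 m[E→φ0] = [5, 8, 5, 5]
r4 m[E→φ3] = [19, 20, 22, 21]
r5 m[φ0→Q] = [20, 20, 18, 21]
r5 m[φ0→S] = [9, 11, 9, 14]
r5 m[φ0→E] = [19, 20, 22, 21]
r5 m[φ1→S] = [6, 6, 8, 2]
r5 m[φ2→Q] = [4, 8, 1, 8]
r5 m[φ3→E] = [5, 8, 5, 5]
r5 m[φ4→S] = [7, 4, 6, 6]
r5 m[φ5→S] = [9, 3, 3, 8]
r5 m[φ6→Q] = [0, 1, 8, 3]
r5 m[Q→φ0] = [4, 9, 9, 11]
r5 m[Q→φ2] = [20, 21, 26, 24]
r5 m[Q→φ6] = [24, 28, 19, 29]
r5 m[S→φ0] = [22, 13, 17, 16]
r5 m[S→φ1] = [25, 18, 18, 28]
r5 m[S→φ4] = [24, 20, 20, 24]
r5 m[S→φ5] = [22, 21, 23, 22]
r5 m[E→φ0] = [5, 8, 5, 5]
r5 m[E→φ3] = [19, 20, 22, 21]
fixed point reached at round 5
traceback from Q: (Q=0, S=1, E=0), score=24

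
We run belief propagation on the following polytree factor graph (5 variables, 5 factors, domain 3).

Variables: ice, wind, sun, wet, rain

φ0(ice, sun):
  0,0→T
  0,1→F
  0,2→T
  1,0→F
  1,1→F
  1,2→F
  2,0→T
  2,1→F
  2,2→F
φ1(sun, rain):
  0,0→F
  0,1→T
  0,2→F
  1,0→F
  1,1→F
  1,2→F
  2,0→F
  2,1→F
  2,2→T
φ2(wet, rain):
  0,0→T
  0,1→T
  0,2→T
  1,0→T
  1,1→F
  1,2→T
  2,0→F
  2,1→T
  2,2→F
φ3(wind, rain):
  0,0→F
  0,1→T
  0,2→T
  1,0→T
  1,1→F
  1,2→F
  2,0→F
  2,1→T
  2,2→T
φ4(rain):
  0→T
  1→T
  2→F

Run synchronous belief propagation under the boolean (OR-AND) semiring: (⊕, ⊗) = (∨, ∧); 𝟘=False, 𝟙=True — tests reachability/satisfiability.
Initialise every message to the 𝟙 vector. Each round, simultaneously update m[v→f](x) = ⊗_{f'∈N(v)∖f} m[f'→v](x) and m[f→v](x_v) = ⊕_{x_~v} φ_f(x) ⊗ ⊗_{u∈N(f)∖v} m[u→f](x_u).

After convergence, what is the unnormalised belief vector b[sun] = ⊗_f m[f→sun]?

b[sun] = [T, F, F]

init: all messages = 𝟙 over 3 values
r1 m[φ0→ice] = [T, F, T]
r1 m[φ0→sun] = [T, F, T]
r1 m[φ1→sun] = [T, F, T]
r1 m[φ1→rain] = [F, T, T]
r1 m[φ2→wet] = [T, T, T]
r1 m[φ2→rain] = [T, T, T]
r1 m[φ3→wind] = [T, T, T]
r1 m[φ3→rain] = [T, T, T]
r1 m[φ4→rain] = [T, T, F]
r1 m[ice→φ0] = [T, T, T]
r1 m[wind→φ3] = [T, T, T]
r1 m[sun→φ0] = [T, T, T]
r1 m[sun→φ1] = [T, T, T]
r1 m[wet→φ2] = [T, T, T]
r1 m[rain→φ1] = [T, T, T]
r1 m[rain→φ2] = [T, T, T]
r1 m[rain→φ3] = [T, T, T]
r1 m[rain→φ4] = [T, T, T]
r2 m[φ0→ice] = [T, F, T]
r2 m[φ0→sun] = [T, F, T]
r2 m[φ1→sun] = [T, F, T]
r2 m[φ1→rain] = [F, T, T]
r2 m[φ2→wet] = [T, T, T]
r2 m[φ2→rain] = [T, T, T]
r2 m[φ3→wind] = [T, T, T]
r2 m[φ3→rain] = [T, T, T]
r2 m[φ4→rain] = [T, T, F]
r2 m[ice→φ0] = [T, T, T]
r2 m[wind→φ3] = [T, T, T]
r2 m[sun→φ0] = [T, F, T]
r2 m[sun→φ1] = [T, F, T]
r2 m[wet→φ2] = [T, T, T]
r2 m[rain→φ1] = [T, T, F]
r2 m[rain→φ2] = [F, T, F]
r2 m[rain→φ3] = [F, T, F]
r2 m[rain→φ4] = [F, T, T]
r3 m[φ0→ice] = [T, F, T]
r3 m[φ0→sun] = [T, F, T]
r3 m[φ1→sun] = [T, F, F]
r3 m[φ1→rain] = [F, T, T]
r3 m[φ2→wet] = [T, F, T]
r3 m[φ2→rain] = [T, T, T]
r3 m[φ3→wind] = [T, F, T]
r3 m[φ3→rain] = [T, T, T]
r3 m[φ4→rain] = [T, T, F]
r3 m[ice→φ0] = [T, T, T]
r3 m[wind→φ3] = [T, T, T]
r3 m[sun→φ0] = [T, F, T]
r3 m[sun→φ1] = [T, F, T]
r3 m[wet→φ2] = [T, T, T]
r3 m[rain→φ1] = [T, T, F]
r3 m[rain→φ2] = [F, T, F]
r3 m[rain→φ3] = [F, T, F]
r3 m[rain→φ4] = [F, T, T]
r4 m[φ0→ice] = [T, F, T]
r4 m[φ0→sun] = [T, F, T]
r4 m[φ1→sun] = [T, F, F]
r4 m[φ1→rain] = [F, T, T]
r4 m[φ2→wet] = [T, F, T]
r4 m[φ2→rain] = [T, T, T]
r4 m[φ3→wind] = [T, F, T]
r4 m[φ3→rain] = [T, T, T]
r4 m[φ4→rain] = [T, T, F]
r4 m[ice→φ0] = [T, T, T]
r4 m[wind→φ3] = [T, T, T]
r4 m[sun→φ0] = [T, F, F]
r4 m[sun→φ1] = [T, F, T]
r4 m[wet→φ2] = [T, T, T]
r4 m[rain→φ1] = [T, T, F]
r4 m[rain→φ2] = [F, T, F]
r4 m[rain→φ3] = [F, T, F]
r4 m[rain→φ4] = [F, T, T]
r5 m[φ0→ice] = [T, F, T]
r5 m[φ0→sun] = [T, F, T]
r5 m[φ1→sun] = [T, F, F]
r5 m[φ1→rain] = [F, T, T]
r5 m[φ2→wet] = [T, F, T]
r5 m[φ2→rain] = [T, T, T]
r5 m[φ3→wind] = [T, F, T]
r5 m[φ3→rain] = [T, T, T]
r5 m[φ4→rain] = [T, T, F]
r5 m[ice→φ0] = [T, T, T]
r5 m[wind→φ3] = [T, T, T]
r5 m[sun→φ0] = [T, F, F]
r5 m[sun→φ1] = [T, F, T]
r5 m[wet→φ2] = [T, T, T]
r5 m[rain→φ1] = [T, T, F]
r5 m[rain→φ2] = [F, T, F]
r5 m[rain→φ3] = [F, T, F]
r5 m[rain→φ4] = [F, T, T]
fixed point reached at round 5
b[sun] = ⊗ incoming = [T, F, F]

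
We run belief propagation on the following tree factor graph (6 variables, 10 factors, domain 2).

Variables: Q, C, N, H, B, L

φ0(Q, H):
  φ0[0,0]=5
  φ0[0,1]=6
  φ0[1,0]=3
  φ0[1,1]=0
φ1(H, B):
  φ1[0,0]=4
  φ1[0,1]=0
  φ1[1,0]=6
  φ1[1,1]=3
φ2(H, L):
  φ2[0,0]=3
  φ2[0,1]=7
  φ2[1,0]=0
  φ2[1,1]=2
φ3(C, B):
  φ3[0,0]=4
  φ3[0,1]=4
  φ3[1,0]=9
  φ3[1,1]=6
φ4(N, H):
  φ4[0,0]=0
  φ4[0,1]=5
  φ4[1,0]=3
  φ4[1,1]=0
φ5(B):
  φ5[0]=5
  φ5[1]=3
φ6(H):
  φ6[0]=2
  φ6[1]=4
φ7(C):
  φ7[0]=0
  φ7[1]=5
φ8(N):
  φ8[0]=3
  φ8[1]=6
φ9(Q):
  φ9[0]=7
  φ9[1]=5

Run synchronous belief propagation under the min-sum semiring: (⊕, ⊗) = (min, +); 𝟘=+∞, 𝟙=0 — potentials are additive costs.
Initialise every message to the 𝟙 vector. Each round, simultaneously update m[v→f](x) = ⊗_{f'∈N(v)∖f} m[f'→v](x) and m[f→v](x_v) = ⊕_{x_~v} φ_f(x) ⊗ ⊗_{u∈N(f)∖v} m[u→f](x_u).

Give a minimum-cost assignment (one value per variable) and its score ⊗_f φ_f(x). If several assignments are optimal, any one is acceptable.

init: all messages = 𝟙 over 2 values
r1 m[φ0→Q] = [5, 0]
r1 m[φ0→H] = [3, 0]
r1 m[φ1→H] = [0, 3]
r1 m[φ1→B] = [4, 0]
r1 m[φ2→H] = [3, 0]
r1 m[φ2→L] = [0, 2]
r1 m[φ3→C] = [4, 6]
r1 m[φ3→B] = [4, 4]
r1 m[φ4→N] = [0, 0]
r1 m[φ4→H] = [0, 0]
r1 m[φ5→B] = [5, 3]
r1 m[φ6→H] = [2, 4]
r1 m[φ7→C] = [0, 5]
r1 m[φ8→N] = [3, 6]
r1 m[φ9→Q] = [7, 5]
r1 m[Q→φ0] = [0, 0]
r1 m[Q→φ9] = [0, 0]
r1 m[C→φ3] = [0, 0]
r1 m[C→φ7] = [0, 0]
r1 m[N→φ4] = [0, 0]
r1 m[N→φ8] = [0, 0]
r1 m[H→φ0] = [0, 0]
r1 m[H→φ1] = [0, 0]
r1 m[H→φ2] = [0, 0]
r1 m[H→φ4] = [0, 0]
r1 m[H→φ6] = [0, 0]
r1 m[B→φ1] = [0, 0]
r1 m[B→φ3] = [0, 0]
r1 m[B→φ5] = [0, 0]
r1 m[L→φ2] = [0, 0]
r2 m[φ0→Q] = [5, 0]
r2 m[φ0→H] = [3, 0]
r2 m[φ1→H] = [0, 3]
r2 m[φ1→B] = [4, 0]
r2 m[φ2→H] = [3, 0]
r2 m[φ2→L] = [0, 2]
r2 m[φ3→C] = [4, 6]
r2 m[φ3→B] = [4, 4]
r2 m[φ4→N] = [0, 0]
r2 m[φ4→H] = [0, 0]
r2 m[φ5→B] = [5, 3]
r2 m[φ6→H] = [2, 4]
r2 m[φ7→C] = [0, 5]
r2 m[φ8→N] = [3, 6]
r2 m[φ9→Q] = [7, 5]
r2 m[Q→φ0] = [7, 5]
r2 m[Q→φ9] = [5, 0]
r2 m[C→φ3] = [0, 5]
r2 m[C→φ7] = [4, 6]
r2 m[N→φ4] = [3, 6]
r2 m[N→φ8] = [0, 0]
r2 m[H→φ0] = [5, 7]
r2 m[H→φ1] = [8, 4]
r2 m[H→φ2] = [5, 7]
r2 m[H→φ4] = [8, 7]
r2 m[H→φ6] = [6, 3]
r2 m[B→φ1] = [9, 7]
r2 m[B→φ3] = [9, 3]
r2 m[B→φ5] = [8, 4]
r2 m[L→φ2] = [0, 0]
r3 m[φ0→Q] = [10, 7]
r3 m[φ0→H] = [8, 5]
r3 m[φ1→H] = [7, 10]
r3 m[φ1→B] = [10, 7]
r3 m[φ2→H] = [3, 0]
r3 m[φ2→L] = [7, 9]
r3 m[φ3→C] = [7, 9]
r3 m[φ3→B] = [4, 4]
r3 m[φ4→N] = [8, 7]
r3 m[φ4→H] = [3, 6]
r3 m[φ5→B] = [5, 3]
r3 m[φ6→H] = [2, 4]
r3 m[φ7→C] = [0, 5]
r3 m[φ8→N] = [3, 6]
r3 m[φ9→Q] = [7, 5]
r3 m[Q→φ0] = [7, 5]
r3 m[Q→φ9] = [5, 0]
r3 m[C→φ3] = [0, 5]
r3 m[C→φ7] = [4, 6]
r3 m[N→φ4] = [3, 6]
r3 m[N→φ8] = [0, 0]
r3 m[H→φ0] = [5, 7]
r3 m[H→φ1] = [8, 4]
r3 m[H→φ2] = [5, 7]
r3 m[H→φ4] = [8, 7]
r3 m[H→φ6] = [6, 3]
r3 m[B→φ1] = [9, 7]
r3 m[B→φ3] = [9, 3]
r3 m[B→φ5] = [8, 4]
r3 m[L→φ2] = [0, 0]
r4 m[φ0→Q] = [10, 7]
r4 m[φ0→H] = [8, 5]
r4 m[φ1→H] = [7, 10]
r4 m[φ1→B] = [10, 7]
r4 m[φ2→H] = [3, 0]
r4 m[φ2→L] = [7, 9]
r4 m[φ3→C] = [7, 9]
r4 m[φ3→B] = [4, 4]
r4 m[φ4→N] = [8, 7]
r4 m[φ4→H] = [3, 6]
r4 m[φ5→B] = [5, 3]
r4 m[φ6→H] = [2, 4]
r4 m[φ7→C] = [0, 5]
r4 m[φ8→N] = [3, 6]
r4 m[φ9→Q] = [7, 5]
r4 m[Q→φ0] = [7, 5]
r4 m[Q→φ9] = [10, 7]
r4 m[C→φ3] = [0, 5]
r4 m[C→φ7] = [7, 9]
r4 m[N→φ4] = [3, 6]
r4 m[N→φ8] = [8, 7]
r4 m[H→φ0] = [15, 20]
r4 m[H→φ1] = [16, 15]
r4 m[H→φ2] = [20, 25]
r4 m[H→φ4] = [20, 19]
r4 m[H→φ6] = [21, 21]
r4 m[B→φ1] = [9, 7]
r4 m[B→φ3] = [15, 10]
r4 m[B→φ5] = [14, 11]
r4 m[L→φ2] = [0, 0]
r5 m[φ0→Q] = [20, 18]
r5 m[φ0→H] = [8, 5]
r5 m[φ1→H] = [7, 10]
r5 m[φ1→B] = [20, 16]
r5 m[φ2→H] = [3, 0]
r5 m[φ2→L] = [23, 27]
r5 m[φ3→C] = [14, 16]
r5 m[φ3→B] = [4, 4]
r5 m[φ4→N] = [20, 19]
r5 m[φ4→H] = [3, 6]
r5 m[φ5→B] = [5, 3]
r5 m[φ6→H] = [2, 4]
r5 m[φ7→C] = [0, 5]
r5 m[φ8→N] = [3, 6]
r5 m[φ9→Q] = [7, 5]
r5 m[Q→φ0] = [7, 5]
r5 m[Q→φ9] = [10, 7]
r5 m[C→φ3] = [0, 5]
r5 m[C→φ7] = [7, 9]
r5 m[N→φ4] = [3, 6]
r5 m[N→φ8] = [8, 7]
r5 m[H→φ0] = [15, 20]
r5 m[H→φ1] = [16, 15]
r5 m[H→φ2] = [20, 25]
r5 m[H→φ4] = [20, 19]
r5 m[H→φ6] = [21, 21]
r5 m[B→φ1] = [9, 7]
r5 m[B→φ3] = [15, 10]
r5 m[B→φ5] = [14, 11]
r5 m[L→φ2] = [0, 0]
r6 m[φ0→Q] = [20, 18]
r6 m[φ0→H] = [8, 5]
r6 m[φ1→H] = [7, 10]
r6 m[φ1→B] = [20, 16]
r6 m[φ2→H] = [3, 0]
r6 m[φ2→L] = [23, 27]
r6 m[φ3→C] = [14, 16]
r6 m[φ3→B] = [4, 4]
r6 m[φ4→N] = [20, 19]
r6 m[φ4→H] = [3, 6]
r6 m[φ5→B] = [5, 3]
r6 m[φ6→H] = [2, 4]
r6 m[φ7→C] = [0, 5]
r6 m[φ8→N] = [3, 6]
r6 m[φ9→Q] = [7, 5]
r6 m[Q→φ0] = [7, 5]
r6 m[Q→φ9] = [20, 18]
r6 m[C→φ3] = [0, 5]
r6 m[C→φ7] = [14, 16]
r6 m[N→φ4] = [3, 6]
r6 m[N→φ8] = [20, 19]
r6 m[H→φ0] = [15, 20]
r6 m[H→φ1] = [16, 15]
r6 m[H→φ2] = [20, 25]
r6 m[H→φ4] = [20, 19]
r6 m[H→φ6] = [21, 21]
r6 m[B→φ1] = [9, 7]
r6 m[B→φ3] = [25, 19]
r6 m[B→φ5] = [24, 20]
r6 m[L→φ2] = [0, 0]
r7 m[φ0→Q] = [20, 18]
r7 m[φ0→H] = [8, 5]
r7 m[φ1→H] = [7, 10]
r7 m[φ1→B] = [20, 16]
r7 m[φ2→H] = [3, 0]
r7 m[φ2→L] = [23, 27]
r7 m[φ3→C] = [23, 25]
r7 m[φ3→B] = [4, 4]
r7 m[φ4→N] = [20, 19]
r7 m[φ4→H] = [3, 6]
r7 m[φ5→B] = [5, 3]
r7 m[φ6→H] = [2, 4]
r7 m[φ7→C] = [0, 5]
r7 m[φ8→N] = [3, 6]
r7 m[φ9→Q] = [7, 5]
r7 m[Q→φ0] = [7, 5]
r7 m[Q→φ9] = [20, 18]
r7 m[C→φ3] = [0, 5]
r7 m[C→φ7] = [14, 16]
r7 m[N→φ4] = [3, 6]
r7 m[N→φ8] = [20, 19]
r7 m[H→φ0] = [15, 20]
r7 m[H→φ1] = [16, 15]
r7 m[H→φ2] = [20, 25]
r7 m[H→φ4] = [20, 19]
r7 m[H→φ6] = [21, 21]
r7 m[B→φ1] = [9, 7]
r7 m[B→φ3] = [25, 19]
r7 m[B→φ5] = [24, 20]
r7 m[L→φ2] = [0, 0]
r8 m[φ0→Q] = [20, 18]
r8 m[φ0→H] = [8, 5]
r8 m[φ1→H] = [7, 10]
r8 m[φ1→B] = [20, 16]
r8 m[φ2→H] = [3, 0]
r8 m[φ2→L] = [23, 27]
r8 m[φ3→C] = [23, 25]
r8 m[φ3→B] = [4, 4]
r8 m[φ4→N] = [20, 19]
r8 m[φ4→H] = [3, 6]
r8 m[φ5→B] = [5, 3]
r8 m[φ6→H] = [2, 4]
r8 m[φ7→C] = [0, 5]
r8 m[φ8→N] = [3, 6]
r8 m[φ9→Q] = [7, 5]
r8 m[Q→φ0] = [7, 5]
r8 m[Q→φ9] = [20, 18]
r8 m[C→φ3] = [0, 5]
r8 m[C→φ7] = [23, 25]
r8 m[N→φ4] = [3, 6]
r8 m[N→φ8] = [20, 19]
r8 m[H→φ0] = [15, 20]
r8 m[H→φ1] = [16, 15]
r8 m[H→φ2] = [20, 25]
r8 m[H→φ4] = [20, 19]
r8 m[H→φ6] = [21, 21]
r8 m[B→φ1] = [9, 7]
r8 m[B→φ3] = [25, 19]
r8 m[B→φ5] = [24, 20]
r8 m[L→φ2] = [0, 0]
r9 m[φ0→Q] = [20, 18]
r9 m[φ0→H] = [8, 5]
r9 m[φ1→H] = [7, 10]
r9 m[φ1→B] = [20, 16]
r9 m[φ2→H] = [3, 0]
r9 m[φ2→L] = [23, 27]
r9 m[φ3→C] = [23, 25]
r9 m[φ3→B] = [4, 4]
r9 m[φ4→N] = [20, 19]
r9 m[φ4→H] = [3, 6]
r9 m[φ5→B] = [5, 3]
r9 m[φ6→H] = [2, 4]
r9 m[φ7→C] = [0, 5]
r9 m[φ8→N] = [3, 6]
r9 m[φ9→Q] = [7, 5]
r9 m[Q→φ0] = [7, 5]
r9 m[Q→φ9] = [20, 18]
r9 m[C→φ3] = [0, 5]
r9 m[C→φ7] = [23, 25]
r9 m[N→φ4] = [3, 6]
r9 m[N→φ8] = [20, 19]
r9 m[H→φ0] = [15, 20]
r9 m[H→φ1] = [16, 15]
r9 m[H→φ2] = [20, 25]
r9 m[H→φ4] = [20, 19]
r9 m[H→φ6] = [21, 21]
r9 m[B→φ1] = [9, 7]
r9 m[B→φ3] = [25, 19]
r9 m[B→φ5] = [24, 20]
r9 m[L→φ2] = [0, 0]
fixed point reached at round 9
traceback from Q: (Q=1, C=0, N=0, H=0, B=1, L=0), score=23

assignment: (Q=1, C=0, N=0, H=0, B=1, L=0); score = 23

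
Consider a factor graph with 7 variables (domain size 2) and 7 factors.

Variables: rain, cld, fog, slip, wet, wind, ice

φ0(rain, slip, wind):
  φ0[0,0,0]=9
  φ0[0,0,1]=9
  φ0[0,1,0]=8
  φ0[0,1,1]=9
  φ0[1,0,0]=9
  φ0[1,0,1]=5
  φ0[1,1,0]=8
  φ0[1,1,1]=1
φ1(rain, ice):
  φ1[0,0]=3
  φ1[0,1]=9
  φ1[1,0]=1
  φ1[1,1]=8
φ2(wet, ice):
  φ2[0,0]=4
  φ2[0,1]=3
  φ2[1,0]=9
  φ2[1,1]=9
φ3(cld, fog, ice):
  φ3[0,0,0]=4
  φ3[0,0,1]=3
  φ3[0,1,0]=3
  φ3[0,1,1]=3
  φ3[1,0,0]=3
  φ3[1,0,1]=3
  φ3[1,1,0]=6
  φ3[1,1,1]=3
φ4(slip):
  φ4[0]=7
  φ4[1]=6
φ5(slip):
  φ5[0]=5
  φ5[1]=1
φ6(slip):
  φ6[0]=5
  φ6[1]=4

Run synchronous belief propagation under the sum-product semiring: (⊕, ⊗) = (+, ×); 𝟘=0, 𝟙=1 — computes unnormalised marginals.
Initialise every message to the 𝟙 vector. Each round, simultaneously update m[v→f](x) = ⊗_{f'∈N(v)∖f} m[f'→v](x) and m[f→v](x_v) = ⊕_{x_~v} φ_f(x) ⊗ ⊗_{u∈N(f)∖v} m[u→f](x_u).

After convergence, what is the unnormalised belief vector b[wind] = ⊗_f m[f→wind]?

b[wind] = [5795760, 4661360]

init: all messages = 𝟙 over 2 values
r1 m[φ0→rain] = [35, 23]
r1 m[φ0→slip] = [32, 26]
r1 m[φ0→wind] = [34, 24]
r1 m[φ1→rain] = [12, 9]
r1 m[φ1→ice] = [4, 17]
r1 m[φ2→wet] = [7, 18]
r1 m[φ2→ice] = [13, 12]
r1 m[φ3→cld] = [13, 15]
r1 m[φ3→fog] = [13, 15]
r1 m[φ3→ice] = [16, 12]
r1 m[φ4→slip] = [7, 6]
r1 m[φ5→slip] = [5, 1]
r1 m[φ6→slip] = [5, 4]
r1 m[rain→φ0] = [1, 1]
r1 m[rain→φ1] = [1, 1]
r1 m[cld→φ3] = [1, 1]
r1 m[fog→φ3] = [1, 1]
r1 m[slip→φ0] = [1, 1]
r1 m[slip→φ4] = [1, 1]
r1 m[slip→φ5] = [1, 1]
r1 m[slip→φ6] = [1, 1]
r1 m[wet→φ2] = [1, 1]
r1 m[wind→φ0] = [1, 1]
r1 m[ice→φ1] = [1, 1]
r1 m[ice→φ2] = [1, 1]
r1 m[ice→φ3] = [1, 1]
r2 m[φ0→rain] = [35, 23]
r2 m[φ0→slip] = [32, 26]
r2 m[φ0→wind] = [34, 24]
r2 m[φ1→rain] = [12, 9]
r2 m[φ1→ice] = [4, 17]
r2 m[φ2→wet] = [7, 18]
r2 m[φ2→ice] = [13, 12]
r2 m[φ3→cld] = [13, 15]
r2 m[φ3→fog] = [13, 15]
r2 m[φ3→ice] = [16, 12]
r2 m[φ4→slip] = [7, 6]
r2 m[φ5→slip] = [5, 1]
r2 m[φ6→slip] = [5, 4]
r2 m[rain→φ0] = [12, 9]
r2 m[rain→φ1] = [35, 23]
r2 m[cld→φ3] = [1, 1]
r2 m[fog→φ3] = [1, 1]
r2 m[slip→φ0] = [175, 24]
r2 m[slip→φ4] = [800, 104]
r2 m[slip→φ5] = [1120, 624]
r2 m[slip→φ6] = [1120, 156]
r2 m[wet→φ2] = [1, 1]
r2 m[wind→φ0] = [1, 1]
r2 m[ice→φ1] = [208, 144]
r2 m[ice→φ2] = [64, 204]
r2 m[ice→φ3] = [52, 204]
r3 m[φ0→rain] = [3558, 2666]
r3 m[φ0→slip] = [342, 285]
r3 m[φ0→wind] = [37107, 29583]
r3 m[φ1→rain] = [1920, 1360]
r3 m[φ1→ice] = [128, 499]
r3 m[φ2→wet] = [868, 2412]
r3 m[φ2→ice] = [13, 12]
r3 m[φ3→cld] = [1588, 1692]
r3 m[φ3→fog] = [1588, 1692]
r3 m[φ3→ice] = [16, 12]
r3 m[φ4→slip] = [7, 6]
r3 m[φ5→slip] = [5, 1]
r3 m[φ6→slip] = [5, 4]
r3 m[rain→φ0] = [12, 9]
r3 m[rain→φ1] = [35, 23]
r3 m[cld→φ3] = [1, 1]
r3 m[fog→φ3] = [1, 1]
r3 m[slip→φ0] = [175, 24]
r3 m[slip→φ4] = [800, 104]
r3 m[slip→φ5] = [1120, 624]
r3 m[slip→φ6] = [1120, 156]
r3 m[wet→φ2] = [1, 1]
r3 m[wind→φ0] = [1, 1]
r3 m[ice→φ1] = [208, 144]
r3 m[ice→φ2] = [64, 204]
r3 m[ice→φ3] = [52, 204]
r4 m[φ0→rain] = [3558, 2666]
r4 m[φ0→slip] = [342, 285]
r4 m[φ0→wind] = [37107, 29583]
r4 m[φ1→rain] = [1920, 1360]
r4 m[φ1→ice] = [128, 499]
r4 m[φ2→wet] = [868, 2412]
r4 m[φ2→ice] = [13, 12]
r4 m[φ3→cld] = [1588, 1692]
r4 m[φ3→fog] = [1588, 1692]
r4 m[φ3→ice] = [16, 12]
r4 m[φ4→slip] = [7, 6]
r4 m[φ5→slip] = [5, 1]
r4 m[φ6→slip] = [5, 4]
r4 m[rain→φ0] = [1920, 1360]
r4 m[rain→φ1] = [3558, 2666]
r4 m[cld→φ3] = [1, 1]
r4 m[fog→φ3] = [1, 1]
r4 m[slip→φ0] = [175, 24]
r4 m[slip→φ4] = [8550, 1140]
r4 m[slip→φ5] = [11970, 6840]
r4 m[slip→φ6] = [11970, 1710]
r4 m[wet→φ2] = [1, 1]
r4 m[wind→φ0] = [1, 1]
r4 m[ice→φ1] = [208, 144]
r4 m[ice→φ2] = [2048, 5988]
r4 m[ice→φ3] = [1664, 5988]
r5 m[φ0→rain] = [3558, 2666]
r5 m[φ0→slip] = [53600, 44880]
r5 m[φ0→wind] = [5795760, 4661360]
r5 m[φ1→rain] = [1920, 1360]
r5 m[φ1→ice] = [13340, 53350]
r5 m[φ2→wet] = [26156, 72324]
r5 m[φ2→ice] = [13, 12]
r5 m[φ3→cld] = [47576, 50904]
r5 m[φ3→fog] = [47576, 50904]
r5 m[φ3→ice] = [16, 12]
r5 m[φ4→slip] = [7, 6]
r5 m[φ5→slip] = [5, 1]
r5 m[φ6→slip] = [5, 4]
r5 m[rain→φ0] = [1920, 1360]
r5 m[rain→φ1] = [3558, 2666]
r5 m[cld→φ3] = [1, 1]
r5 m[fog→φ3] = [1, 1]
r5 m[slip→φ0] = [175, 24]
r5 m[slip→φ4] = [8550, 1140]
r5 m[slip→φ5] = [11970, 6840]
r5 m[slip→φ6] = [11970, 1710]
r5 m[wet→φ2] = [1, 1]
r5 m[wind→φ0] = [1, 1]
r5 m[ice→φ1] = [208, 144]
r5 m[ice→φ2] = [2048, 5988]
r5 m[ice→φ3] = [1664, 5988]
r6 m[φ0→rain] = [3558, 2666]
r6 m[φ0→slip] = [53600, 44880]
r6 m[φ0→wind] = [5795760, 4661360]
r6 m[φ1→rain] = [1920, 1360]
r6 m[φ1→ice] = [13340, 53350]
r6 m[φ2→wet] = [26156, 72324]
r6 m[φ2→ice] = [13, 12]
r6 m[φ3→cld] = [47576, 50904]
r6 m[φ3→fog] = [47576, 50904]
r6 m[φ3→ice] = [16, 12]
r6 m[φ4→slip] = [7, 6]
r6 m[φ5→slip] = [5, 1]
r6 m[φ6→slip] = [5, 4]
r6 m[rain→φ0] = [1920, 1360]
r6 m[rain→φ1] = [3558, 2666]
r6 m[cld→φ3] = [1, 1]
r6 m[fog→φ3] = [1, 1]
r6 m[slip→φ0] = [175, 24]
r6 m[slip→φ4] = [1340000, 179520]
r6 m[slip→φ5] = [1876000, 1077120]
r6 m[slip→φ6] = [1876000, 269280]
r6 m[wet→φ2] = [1, 1]
r6 m[wind→φ0] = [1, 1]
r6 m[ice→φ1] = [208, 144]
r6 m[ice→φ2] = [213440, 640200]
r6 m[ice→φ3] = [173420, 640200]
r7 m[φ0→rain] = [3558, 2666]
r7 m[φ0→slip] = [53600, 44880]
r7 m[φ0→wind] = [5795760, 4661360]
r7 m[φ1→rain] = [1920, 1360]
r7 m[φ1→ice] = [13340, 53350]
r7 m[φ2→wet] = [2774360, 7682760]
r7 m[φ2→ice] = [13, 12]
r7 m[φ3→cld] = [5055140, 5401980]
r7 m[φ3→fog] = [5055140, 5401980]
r7 m[φ3→ice] = [16, 12]
r7 m[φ4→slip] = [7, 6]
r7 m[φ5→slip] = [5, 1]
r7 m[φ6→slip] = [5, 4]
r7 m[rain→φ0] = [1920, 1360]
r7 m[rain→φ1] = [3558, 2666]
r7 m[cld→φ3] = [1, 1]
r7 m[fog→φ3] = [1, 1]
r7 m[slip→φ0] = [175, 24]
r7 m[slip→φ4] = [1340000, 179520]
r7 m[slip→φ5] = [1876000, 1077120]
r7 m[slip→φ6] = [1876000, 269280]
r7 m[wet→φ2] = [1, 1]
r7 m[wind→φ0] = [1, 1]
r7 m[ice→φ1] = [208, 144]
r7 m[ice→φ2] = [213440, 640200]
r7 m[ice→φ3] = [173420, 640200]
r8 m[φ0→rain] = [3558, 2666]
r8 m[φ0→slip] = [53600, 44880]
r8 m[φ0→wind] = [5795760, 4661360]
r8 m[φ1→rain] = [1920, 1360]
r8 m[φ1→ice] = [13340, 53350]
r8 m[φ2→wet] = [2774360, 7682760]
r8 m[φ2→ice] = [13, 12]
r8 m[φ3→cld] = [5055140, 5401980]
r8 m[φ3→fog] = [5055140, 5401980]
r8 m[φ3→ice] = [16, 12]
r8 m[φ4→slip] = [7, 6]
r8 m[φ5→slip] = [5, 1]
r8 m[φ6→slip] = [5, 4]
r8 m[rain→φ0] = [1920, 1360]
r8 m[rain→φ1] = [3558, 2666]
r8 m[cld→φ3] = [1, 1]
r8 m[fog→φ3] = [1, 1]
r8 m[slip→φ0] = [175, 24]
r8 m[slip→φ4] = [1340000, 179520]
r8 m[slip→φ5] = [1876000, 1077120]
r8 m[slip→φ6] = [1876000, 269280]
r8 m[wet→φ2] = [1, 1]
r8 m[wind→φ0] = [1, 1]
r8 m[ice→φ1] = [208, 144]
r8 m[ice→φ2] = [213440, 640200]
r8 m[ice→φ3] = [173420, 640200]
fixed point reached at round 8
b[wind] = ⊗ incoming = [5795760, 4661360]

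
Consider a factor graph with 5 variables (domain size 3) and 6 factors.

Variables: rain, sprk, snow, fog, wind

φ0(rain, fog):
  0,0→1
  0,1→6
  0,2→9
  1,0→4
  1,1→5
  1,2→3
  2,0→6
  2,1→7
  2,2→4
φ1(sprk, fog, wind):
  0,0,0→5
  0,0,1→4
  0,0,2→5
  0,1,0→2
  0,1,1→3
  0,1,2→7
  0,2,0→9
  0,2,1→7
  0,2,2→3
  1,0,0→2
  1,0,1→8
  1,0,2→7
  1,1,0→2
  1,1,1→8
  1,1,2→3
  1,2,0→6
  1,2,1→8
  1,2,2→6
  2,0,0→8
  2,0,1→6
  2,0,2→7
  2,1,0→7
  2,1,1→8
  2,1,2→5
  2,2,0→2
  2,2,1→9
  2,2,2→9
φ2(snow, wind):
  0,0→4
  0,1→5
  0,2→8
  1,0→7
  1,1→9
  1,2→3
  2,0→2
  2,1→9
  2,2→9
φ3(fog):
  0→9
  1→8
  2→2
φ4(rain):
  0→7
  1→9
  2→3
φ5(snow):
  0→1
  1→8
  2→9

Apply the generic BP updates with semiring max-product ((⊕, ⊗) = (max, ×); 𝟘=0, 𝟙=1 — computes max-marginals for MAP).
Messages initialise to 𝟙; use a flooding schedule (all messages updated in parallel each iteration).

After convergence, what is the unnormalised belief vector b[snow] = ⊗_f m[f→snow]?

b[snow] = [20160, 207360, 233280]

init: all messages = 𝟙 over 3 values
r1 m[φ0→rain] = [9, 5, 7]
r1 m[φ0→fog] = [6, 7, 9]
r1 m[φ1→sprk] = [9, 8, 9]
r1 m[φ1→fog] = [8, 8, 9]
r1 m[φ1→wind] = [9, 9, 9]
r1 m[φ2→snow] = [8, 9, 9]
r1 m[φ2→wind] = [7, 9, 9]
r1 m[φ3→fog] = [9, 8, 2]
r1 m[φ4→rain] = [7, 9, 3]
r1 m[φ5→snow] = [1, 8, 9]
r1 m[rain→φ0] = [1, 1, 1]
r1 m[rain→φ4] = [1, 1, 1]
r1 m[sprk→φ1] = [1, 1, 1]
r1 m[snow→φ2] = [1, 1, 1]
r1 m[snow→φ5] = [1, 1, 1]
r1 m[fog→φ0] = [1, 1, 1]
r1 m[fog→φ1] = [1, 1, 1]
r1 m[fog→φ3] = [1, 1, 1]
r1 m[wind→φ1] = [1, 1, 1]
r1 m[wind→φ2] = [1, 1, 1]
r2 m[φ0→rain] = [9, 5, 7]
r2 m[φ0→fog] = [6, 7, 9]
r2 m[φ1→sprk] = [9, 8, 9]
r2 m[φ1→fog] = [8, 8, 9]
r2 m[φ1→wind] = [9, 9, 9]
r2 m[φ2→snow] = [8, 9, 9]
r2 m[φ2→wind] = [7, 9, 9]
r2 m[φ3→fog] = [9, 8, 2]
r2 m[φ4→rain] = [7, 9, 3]
r2 m[φ5→snow] = [1, 8, 9]
r2 m[rain→φ0] = [7, 9, 3]
r2 m[rain→φ4] = [9, 5, 7]
r2 m[sprk→φ1] = [1, 1, 1]
r2 m[snow→φ2] = [1, 8, 9]
r2 m[snow→φ5] = [8, 9, 9]
r2 m[fog→φ0] = [72, 64, 18]
r2 m[fog→φ1] = [54, 56, 18]
r2 m[fog→φ3] = [48, 56, 81]
r2 m[wind→φ1] = [7, 9, 9]
r2 m[wind→φ2] = [9, 9, 9]
r3 m[φ0→rain] = [384, 320, 448]
r3 m[φ0→fog] = [36, 45, 63]
r3 m[φ1→sprk] = [3528, 4032, 4032]
r3 m[φ1→fog] = [72, 72, 81]
r3 m[φ1→wind] = [432, 448, 392]
r3 m[φ2→snow] = [72, 81, 81]
r3 m[φ2→wind] = [56, 81, 81]
r3 m[φ3→fog] = [9, 8, 2]
r3 m[φ4→rain] = [7, 9, 3]
r3 m[φ5→snow] = [1, 8, 9]
r3 m[rain→φ0] = [7, 9, 3]
r3 m[rain→φ4] = [9, 5, 7]
r3 m[sprk→φ1] = [1, 1, 1]
r3 m[snow→φ2] = [1, 8, 9]
r3 m[snow→φ5] = [8, 9, 9]
r3 m[fog→φ0] = [72, 64, 18]
r3 m[fog→φ1] = [54, 56, 18]
r3 m[fog→φ3] = [48, 56, 81]
r3 m[wind→φ1] = [7, 9, 9]
r3 m[wind→φ2] = [9, 9, 9]
r4 m[φ0→rain] = [384, 320, 448]
r4 m[φ0→fog] = [36, 45, 63]
r4 m[φ1→sprk] = [3528, 4032, 4032]
r4 m[φ1→fog] = [72, 72, 81]
r4 m[φ1→wind] = [432, 448, 392]
r4 m[φ2→snow] = [72, 81, 81]
r4 m[φ2→wind] = [56, 81, 81]
r4 m[φ3→fog] = [9, 8, 2]
r4 m[φ4→rain] = [7, 9, 3]
r4 m[φ5→snow] = [1, 8, 9]
r4 m[rain→φ0] = [7, 9, 3]
r4 m[rain→φ4] = [384, 320, 448]
r4 m[sprk→φ1] = [1, 1, 1]
r4 m[snow→φ2] = [1, 8, 9]
r4 m[snow→φ5] = [72, 81, 81]
r4 m[fog→φ0] = [648, 576, 162]
r4 m[fog→φ1] = [324, 360, 126]
r4 m[fog→φ3] = [2592, 3240, 5103]
r4 m[wind→φ1] = [56, 81, 81]
r4 m[wind→φ2] = [432, 448, 392]
r5 m[φ0→rain] = [3456, 2880, 4032]
r5 m[φ0→fog] = [36, 45, 63]
r5 m[φ1→sprk] = [204120, 233280, 233280]
r5 m[φ1→fog] = [648, 648, 729]
r5 m[φ1→wind] = [2592, 2880, 2520]
r5 m[φ2→snow] = [3136, 4032, 4032]
r5 m[φ2→wind] = [56, 81, 81]
r5 m[φ3→fog] = [9, 8, 2]
r5 m[φ4→rain] = [7, 9, 3]
r5 m[φ5→snow] = [1, 8, 9]
r5 m[rain→φ0] = [7, 9, 3]
r5 m[rain→φ4] = [384, 320, 448]
r5 m[sprk→φ1] = [1, 1, 1]
r5 m[snow→φ2] = [1, 8, 9]
r5 m[snow→φ5] = [72, 81, 81]
r5 m[fog→φ0] = [648, 576, 162]
r5 m[fog→φ1] = [324, 360, 126]
r5 m[fog→φ3] = [2592, 3240, 5103]
r5 m[wind→φ1] = [56, 81, 81]
r5 m[wind→φ2] = [432, 448, 392]
r6 m[φ0→rain] = [3456, 2880, 4032]
r6 m[φ0→fog] = [36, 45, 63]
r6 m[φ1→sprk] = [204120, 233280, 233280]
r6 m[φ1→fog] = [648, 648, 729]
r6 m[φ1→wind] = [2592, 2880, 2520]
r6 m[φ2→snow] = [3136, 4032, 4032]
r6 m[φ2→wind] = [56, 81, 81]
r6 m[φ3→fog] = [9, 8, 2]
r6 m[φ4→rain] = [7, 9, 3]
r6 m[φ5→snow] = [1, 8, 9]
r6 m[rain→φ0] = [7, 9, 3]
r6 m[rain→φ4] = [3456, 2880, 4032]
r6 m[sprk→φ1] = [1, 1, 1]
r6 m[snow→φ2] = [1, 8, 9]
r6 m[snow→φ5] = [3136, 4032, 4032]
r6 m[fog→φ0] = [5832, 5184, 1458]
r6 m[fog→φ1] = [324, 360, 126]
r6 m[fog→φ3] = [23328, 29160, 45927]
r6 m[wind→φ1] = [56, 81, 81]
r6 m[wind→φ2] = [2592, 2880, 2520]
r7 m[φ0→rain] = [31104, 25920, 36288]
r7 m[φ0→fog] = [36, 45, 63]
r7 m[φ1→sprk] = [204120, 233280, 233280]
r7 m[φ1→fog] = [648, 648, 729]
r7 m[φ1→wind] = [2592, 2880, 2520]
r7 m[φ2→snow] = [20160, 25920, 25920]
r7 m[φ2→wind] = [56, 81, 81]
r7 m[φ3→fog] = [9, 8, 2]
r7 m[φ4→rain] = [7, 9, 3]
r7 m[φ5→snow] = [1, 8, 9]
r7 m[rain→φ0] = [7, 9, 3]
r7 m[rain→φ4] = [3456, 2880, 4032]
r7 m[sprk→φ1] = [1, 1, 1]
r7 m[snow→φ2] = [1, 8, 9]
r7 m[snow→φ5] = [3136, 4032, 4032]
r7 m[fog→φ0] = [5832, 5184, 1458]
r7 m[fog→φ1] = [324, 360, 126]
r7 m[fog→φ3] = [23328, 29160, 45927]
r7 m[wind→φ1] = [56, 81, 81]
r7 m[wind→φ2] = [2592, 2880, 2520]
r8 m[φ0→rain] = [31104, 25920, 36288]
r8 m[φ0→fog] = [36, 45, 63]
r8 m[φ1→sprk] = [204120, 233280, 233280]
r8 m[φ1→fog] = [648, 648, 729]
r8 m[φ1→wind] = [2592, 2880, 2520]
r8 m[φ2→snow] = [20160, 25920, 25920]
r8 m[φ2→wind] = [56, 81, 81]
r8 m[φ3→fog] = [9, 8, 2]
r8 m[φ4→rain] = [7, 9, 3]
r8 m[φ5→snow] = [1, 8, 9]
r8 m[rain→φ0] = [7, 9, 3]
r8 m[rain→φ4] = [31104, 25920, 36288]
r8 m[sprk→φ1] = [1, 1, 1]
r8 m[snow→φ2] = [1, 8, 9]
r8 m[snow→φ5] = [20160, 25920, 25920]
r8 m[fog→φ0] = [5832, 5184, 1458]
r8 m[fog→φ1] = [324, 360, 126]
r8 m[fog→φ3] = [23328, 29160, 45927]
r8 m[wind→φ1] = [56, 81, 81]
r8 m[wind→φ2] = [2592, 2880, 2520]
r9 m[φ0→rain] = [31104, 25920, 36288]
r9 m[φ0→fog] = [36, 45, 63]
r9 m[φ1→sprk] = [204120, 233280, 233280]
r9 m[φ1→fog] = [648, 648, 729]
r9 m[φ1→wind] = [2592, 2880, 2520]
r9 m[φ2→snow] = [20160, 25920, 25920]
r9 m[φ2→wind] = [56, 81, 81]
r9 m[φ3→fog] = [9, 8, 2]
r9 m[φ4→rain] = [7, 9, 3]
r9 m[φ5→snow] = [1, 8, 9]
r9 m[rain→φ0] = [7, 9, 3]
r9 m[rain→φ4] = [31104, 25920, 36288]
r9 m[sprk→φ1] = [1, 1, 1]
r9 m[snow→φ2] = [1, 8, 9]
r9 m[snow→φ5] = [20160, 25920, 25920]
r9 m[fog→φ0] = [5832, 5184, 1458]
r9 m[fog→φ1] = [324, 360, 126]
r9 m[fog→φ3] = [23328, 29160, 45927]
r9 m[wind→φ1] = [56, 81, 81]
r9 m[wind→φ2] = [2592, 2880, 2520]
fixed point reached at round 9
b[snow] = ⊗ incoming = [20160, 207360, 233280]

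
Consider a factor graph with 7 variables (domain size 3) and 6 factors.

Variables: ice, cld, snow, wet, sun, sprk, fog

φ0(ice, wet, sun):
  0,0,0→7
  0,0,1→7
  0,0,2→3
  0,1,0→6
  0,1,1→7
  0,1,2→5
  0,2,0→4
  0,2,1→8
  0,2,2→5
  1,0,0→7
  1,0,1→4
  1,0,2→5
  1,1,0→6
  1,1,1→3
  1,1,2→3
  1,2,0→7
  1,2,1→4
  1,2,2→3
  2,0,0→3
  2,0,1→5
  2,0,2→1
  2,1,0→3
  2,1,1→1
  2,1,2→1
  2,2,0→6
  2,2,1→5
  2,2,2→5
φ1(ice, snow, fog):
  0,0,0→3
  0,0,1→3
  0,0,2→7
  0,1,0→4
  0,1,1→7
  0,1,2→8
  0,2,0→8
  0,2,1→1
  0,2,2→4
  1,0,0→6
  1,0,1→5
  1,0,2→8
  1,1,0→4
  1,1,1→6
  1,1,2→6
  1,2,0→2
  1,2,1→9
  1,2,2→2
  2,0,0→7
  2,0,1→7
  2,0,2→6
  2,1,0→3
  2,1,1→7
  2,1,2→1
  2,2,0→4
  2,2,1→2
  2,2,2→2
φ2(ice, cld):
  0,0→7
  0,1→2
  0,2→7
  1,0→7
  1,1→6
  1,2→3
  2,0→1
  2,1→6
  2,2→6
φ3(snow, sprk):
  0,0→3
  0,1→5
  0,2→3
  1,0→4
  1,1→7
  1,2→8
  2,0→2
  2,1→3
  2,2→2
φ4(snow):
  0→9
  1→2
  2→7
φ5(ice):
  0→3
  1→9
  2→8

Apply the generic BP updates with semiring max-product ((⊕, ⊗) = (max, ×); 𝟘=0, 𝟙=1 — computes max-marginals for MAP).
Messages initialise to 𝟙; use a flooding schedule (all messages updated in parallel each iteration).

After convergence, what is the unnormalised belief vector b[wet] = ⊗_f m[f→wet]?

b[wet] = [158760, 136080, 158760]

init: all messages = 𝟙 over 3 values
r1 m[φ0→ice] = [8, 7, 6]
r1 m[φ0→wet] = [7, 7, 8]
r1 m[φ0→sun] = [7, 8, 5]
r1 m[φ1→ice] = [8, 9, 7]
r1 m[φ1→snow] = [8, 8, 9]
r1 m[φ1→fog] = [8, 9, 8]
r1 m[φ2→ice] = [7, 7, 6]
r1 m[φ2→cld] = [7, 6, 7]
r1 m[φ3→snow] = [5, 8, 3]
r1 m[φ3→sprk] = [4, 7, 8]
r1 m[φ4→snow] = [9, 2, 7]
r1 m[φ5→ice] = [3, 9, 8]
r1 m[ice→φ0] = [1, 1, 1]
r1 m[ice→φ1] = [1, 1, 1]
r1 m[ice→φ2] = [1, 1, 1]
r1 m[ice→φ5] = [1, 1, 1]
r1 m[cld→φ2] = [1, 1, 1]
r1 m[snow→φ1] = [1, 1, 1]
r1 m[snow→φ3] = [1, 1, 1]
r1 m[snow→φ4] = [1, 1, 1]
r1 m[wet→φ0] = [1, 1, 1]
r1 m[sun→φ0] = [1, 1, 1]
r1 m[sprk→φ3] = [1, 1, 1]
r1 m[fog→φ1] = [1, 1, 1]
r2 m[φ0→ice] = [8, 7, 6]
r2 m[φ0→wet] = [7, 7, 8]
r2 m[φ0→sun] = [7, 8, 5]
r2 m[φ1→ice] = [8, 9, 7]
r2 m[φ1→snow] = [8, 8, 9]
r2 m[φ1→fog] = [8, 9, 8]
r2 m[φ2→ice] = [7, 7, 6]
r2 m[φ2→cld] = [7, 6, 7]
r2 m[φ3→snow] = [5, 8, 3]
r2 m[φ3→sprk] = [4, 7, 8]
r2 m[φ4→snow] = [9, 2, 7]
r2 m[φ5→ice] = [3, 9, 8]
r2 m[ice→φ0] = [168, 567, 336]
r2 m[ice→φ1] = [168, 441, 288]
r2 m[ice→φ2] = [192, 567, 336]
r2 m[ice→φ5] = [448, 441, 252]
r2 m[cld→φ2] = [1, 1, 1]
r2 m[snow→φ1] = [45, 16, 21]
r2 m[snow→φ3] = [72, 16, 63]
r2 m[snow→φ4] = [40, 64, 27]
r2 m[wet→φ0] = [1, 1, 1]
r2 m[sun→φ0] = [1, 1, 1]
r2 m[sprk→φ3] = [1, 1, 1]
r2 m[fog→φ1] = [1, 1, 1]
r3 m[φ0→ice] = [8, 7, 6]
r3 m[φ0→wet] = [3969, 3402, 3969]
r3 m[φ0→sun] = [3969, 2268, 2835]
r3 m[φ1→ice] = [315, 360, 315]
r3 m[φ1→snow] = [3528, 2646, 3969]
r3 m[φ1→fog] = [119070, 99225, 158760]
r3 m[φ2→ice] = [7, 7, 6]
r3 m[φ2→cld] = [3969, 3402, 2016]
r3 m[φ3→snow] = [5, 8, 3]
r3 m[φ3→sprk] = [216, 360, 216]
r3 m[φ4→snow] = [9, 2, 7]
r3 m[φ5→ice] = [3, 9, 8]
r3 m[ice→φ0] = [168, 567, 336]
r3 m[ice→φ1] = [168, 441, 288]
r3 m[ice→φ2] = [192, 567, 336]
r3 m[ice→φ5] = [448, 441, 252]
r3 m[cld→φ2] = [1, 1, 1]
r3 m[snow→φ1] = [45, 16, 21]
r3 m[snow→φ3] = [72, 16, 63]
r3 m[snow→φ4] = [40, 64, 27]
r3 m[wet→φ0] = [1, 1, 1]
r3 m[sun→φ0] = [1, 1, 1]
r3 m[sprk→φ3] = [1, 1, 1]
r3 m[fog→φ1] = [1, 1, 1]
r4 m[φ0→ice] = [8, 7, 6]
r4 m[φ0→wet] = [3969, 3402, 3969]
r4 m[φ0→sun] = [3969, 2268, 2835]
r4 m[φ1→ice] = [315, 360, 315]
r4 m[φ1→snow] = [3528, 2646, 3969]
r4 m[φ1→fog] = [119070, 99225, 158760]
r4 m[φ2→ice] = [7, 7, 6]
r4 m[φ2→cld] = [3969, 3402, 2016]
r4 m[φ3→snow] = [5, 8, 3]
r4 m[φ3→sprk] = [216, 360, 216]
r4 m[φ4→snow] = [9, 2, 7]
r4 m[φ5→ice] = [3, 9, 8]
r4 m[ice→φ0] = [6615, 22680, 15120]
r4 m[ice→φ1] = [168, 441, 288]
r4 m[ice→φ2] = [7560, 22680, 15120]
r4 m[ice→φ5] = [17640, 17640, 11340]
r4 m[cld→φ2] = [1, 1, 1]
r4 m[snow→φ1] = [45, 16, 21]
r4 m[snow→φ3] = [31752, 5292, 27783]
r4 m[snow→φ4] = [17640, 21168, 11907]
r4 m[wet→φ0] = [1, 1, 1]
r4 m[sun→φ0] = [1, 1, 1]
r4 m[sprk→φ3] = [1, 1, 1]
r4 m[fog→φ1] = [1, 1, 1]
r5 m[φ0→ice] = [8, 7, 6]
r5 m[φ0→wet] = [158760, 136080, 158760]
r5 m[φ0→sun] = [158760, 90720, 113400]
r5 m[φ1→ice] = [315, 360, 315]
r5 m[φ1→snow] = [3528, 2646, 3969]
r5 m[φ1→fog] = [119070, 99225, 158760]
r5 m[φ2→ice] = [7, 7, 6]
r5 m[φ2→cld] = [158760, 136080, 90720]
r5 m[φ3→snow] = [5, 8, 3]
r5 m[φ3→sprk] = [95256, 158760, 95256]
r5 m[φ4→snow] = [9, 2, 7]
r5 m[φ5→ice] = [3, 9, 8]
r5 m[ice→φ0] = [6615, 22680, 15120]
r5 m[ice→φ1] = [168, 441, 288]
r5 m[ice→φ2] = [7560, 22680, 15120]
r5 m[ice→φ5] = [17640, 17640, 11340]
r5 m[cld→φ2] = [1, 1, 1]
r5 m[snow→φ1] = [45, 16, 21]
r5 m[snow→φ3] = [31752, 5292, 27783]
r5 m[snow→φ4] = [17640, 21168, 11907]
r5 m[wet→φ0] = [1, 1, 1]
r5 m[sun→φ0] = [1, 1, 1]
r5 m[sprk→φ3] = [1, 1, 1]
r5 m[fog→φ1] = [1, 1, 1]
r6 m[φ0→ice] = [8, 7, 6]
r6 m[φ0→wet] = [158760, 136080, 158760]
r6 m[φ0→sun] = [158760, 90720, 113400]
r6 m[φ1→ice] = [315, 360, 315]
r6 m[φ1→snow] = [3528, 2646, 3969]
r6 m[φ1→fog] = [119070, 99225, 158760]
r6 m[φ2→ice] = [7, 7, 6]
r6 m[φ2→cld] = [158760, 136080, 90720]
r6 m[φ3→snow] = [5, 8, 3]
r6 m[φ3→sprk] = [95256, 158760, 95256]
r6 m[φ4→snow] = [9, 2, 7]
r6 m[φ5→ice] = [3, 9, 8]
r6 m[ice→φ0] = [6615, 22680, 15120]
r6 m[ice→φ1] = [168, 441, 288]
r6 m[ice→φ2] = [7560, 22680, 15120]
r6 m[ice→φ5] = [17640, 17640, 11340]
r6 m[cld→φ2] = [1, 1, 1]
r6 m[snow→φ1] = [45, 16, 21]
r6 m[snow→φ3] = [31752, 5292, 27783]
r6 m[snow→φ4] = [17640, 21168, 11907]
r6 m[wet→φ0] = [1, 1, 1]
r6 m[sun→φ0] = [1, 1, 1]
r6 m[sprk→φ3] = [1, 1, 1]
r6 m[fog→φ1] = [1, 1, 1]
fixed point reached at round 6
b[wet] = ⊗ incoming = [158760, 136080, 158760]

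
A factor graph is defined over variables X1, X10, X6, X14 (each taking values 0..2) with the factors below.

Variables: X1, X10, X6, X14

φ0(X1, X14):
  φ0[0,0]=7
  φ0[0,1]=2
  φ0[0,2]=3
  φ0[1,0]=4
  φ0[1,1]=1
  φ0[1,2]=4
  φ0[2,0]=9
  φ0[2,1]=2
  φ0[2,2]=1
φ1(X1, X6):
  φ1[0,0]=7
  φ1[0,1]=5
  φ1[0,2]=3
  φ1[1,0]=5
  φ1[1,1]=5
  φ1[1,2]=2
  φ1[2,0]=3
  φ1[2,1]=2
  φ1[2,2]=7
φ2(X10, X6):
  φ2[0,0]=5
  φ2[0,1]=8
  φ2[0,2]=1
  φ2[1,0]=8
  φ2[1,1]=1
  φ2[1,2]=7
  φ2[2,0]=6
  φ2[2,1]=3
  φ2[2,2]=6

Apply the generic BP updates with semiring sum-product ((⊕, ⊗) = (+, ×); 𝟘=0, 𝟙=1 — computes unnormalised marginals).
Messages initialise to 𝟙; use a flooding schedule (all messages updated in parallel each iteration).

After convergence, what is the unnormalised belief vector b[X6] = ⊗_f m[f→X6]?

b[X6] = [3135, 1548, 1932]

init: all messages = 𝟙 over 3 values
r1 m[φ0→X1] = [12, 9, 12]
r1 m[φ0→X14] = [20, 5, 8]
r1 m[φ1→X1] = [15, 12, 12]
r1 m[φ1→X6] = [15, 12, 12]
r1 m[φ2→X10] = [14, 16, 15]
r1 m[φ2→X6] = [19, 12, 14]
r1 m[X1→φ0] = [1, 1, 1]
r1 m[X1→φ1] = [1, 1, 1]
r1 m[X10→φ2] = [1, 1, 1]
r1 m[X6→φ1] = [1, 1, 1]
r1 m[X6→φ2] = [1, 1, 1]
r1 m[X14→φ0] = [1, 1, 1]
r2 m[φ0→X1] = [12, 9, 12]
r2 m[φ0→X14] = [20, 5, 8]
r2 m[φ1→X1] = [15, 12, 12]
r2 m[φ1→X6] = [15, 12, 12]
r2 m[φ2→X10] = [14, 16, 15]
r2 m[φ2→X6] = [19, 12, 14]
r2 m[X1→φ0] = [15, 12, 12]
r2 m[X1→φ1] = [12, 9, 12]
r2 m[X10→φ2] = [1, 1, 1]
r2 m[X6→φ1] = [19, 12, 14]
r2 m[X6→φ2] = [15, 12, 12]
r2 m[X14→φ0] = [1, 1, 1]
r3 m[φ0→X1] = [12, 9, 12]
r3 m[φ0→X14] = [261, 66, 105]
r3 m[φ1→X1] = [235, 183, 179]
r3 m[φ1→X6] = [165, 129, 138]
r3 m[φ2→X10] = [183, 216, 198]
r3 m[φ2→X6] = [19, 12, 14]
r3 m[X1→φ0] = [15, 12, 12]
r3 m[X1→φ1] = [12, 9, 12]
r3 m[X10→φ2] = [1, 1, 1]
r3 m[X6→φ1] = [19, 12, 14]
r3 m[X6→φ2] = [15, 12, 12]
r3 m[X14→φ0] = [1, 1, 1]
r4 m[φ0→X1] = [12, 9, 12]
r4 m[φ0→X14] = [261, 66, 105]
r4 m[φ1→X1] = [235, 183, 179]
r4 m[φ1→X6] = [165, 129, 138]
r4 m[φ2→X10] = [183, 216, 198]
r4 m[φ2→X6] = [19, 12, 14]
r4 m[X1→φ0] = [235, 183, 179]
r4 m[X1→φ1] = [12, 9, 12]
r4 m[X10→φ2] = [1, 1, 1]
r4 m[X6→φ1] = [19, 12, 14]
r4 m[X6→φ2] = [165, 129, 138]
r4 m[X14→φ0] = [1, 1, 1]
r5 m[φ0→X1] = [12, 9, 12]
r5 m[φ0→X14] = [3988, 1011, 1616]
r5 m[φ1→X1] = [235, 183, 179]
r5 m[φ1→X6] = [165, 129, 138]
r5 m[φ2→X10] = [1995, 2415, 2205]
r5 m[φ2→X6] = [19, 12, 14]
r5 m[X1→φ0] = [235, 183, 179]
r5 m[X1→φ1] = [12, 9, 12]
r5 m[X10→φ2] = [1, 1, 1]
r5 m[X6→φ1] = [19, 12, 14]
r5 m[X6→φ2] = [165, 129, 138]
r5 m[X14→φ0] = [1, 1, 1]
r6 m[φ0→X1] = [12, 9, 12]
r6 m[φ0→X14] = [3988, 1011, 1616]
r6 m[φ1→X1] = [235, 183, 179]
r6 m[φ1→X6] = [165, 129, 138]
r6 m[φ2→X10] = [1995, 2415, 2205]
r6 m[φ2→X6] = [19, 12, 14]
r6 m[X1→φ0] = [235, 183, 179]
r6 m[X1→φ1] = [12, 9, 12]
r6 m[X10→φ2] = [1, 1, 1]
r6 m[X6→φ1] = [19, 12, 14]
r6 m[X6→φ2] = [165, 129, 138]
r6 m[X14→φ0] = [1, 1, 1]
fixed point reached at round 6
b[X6] = ⊗ incoming = [3135, 1548, 1932]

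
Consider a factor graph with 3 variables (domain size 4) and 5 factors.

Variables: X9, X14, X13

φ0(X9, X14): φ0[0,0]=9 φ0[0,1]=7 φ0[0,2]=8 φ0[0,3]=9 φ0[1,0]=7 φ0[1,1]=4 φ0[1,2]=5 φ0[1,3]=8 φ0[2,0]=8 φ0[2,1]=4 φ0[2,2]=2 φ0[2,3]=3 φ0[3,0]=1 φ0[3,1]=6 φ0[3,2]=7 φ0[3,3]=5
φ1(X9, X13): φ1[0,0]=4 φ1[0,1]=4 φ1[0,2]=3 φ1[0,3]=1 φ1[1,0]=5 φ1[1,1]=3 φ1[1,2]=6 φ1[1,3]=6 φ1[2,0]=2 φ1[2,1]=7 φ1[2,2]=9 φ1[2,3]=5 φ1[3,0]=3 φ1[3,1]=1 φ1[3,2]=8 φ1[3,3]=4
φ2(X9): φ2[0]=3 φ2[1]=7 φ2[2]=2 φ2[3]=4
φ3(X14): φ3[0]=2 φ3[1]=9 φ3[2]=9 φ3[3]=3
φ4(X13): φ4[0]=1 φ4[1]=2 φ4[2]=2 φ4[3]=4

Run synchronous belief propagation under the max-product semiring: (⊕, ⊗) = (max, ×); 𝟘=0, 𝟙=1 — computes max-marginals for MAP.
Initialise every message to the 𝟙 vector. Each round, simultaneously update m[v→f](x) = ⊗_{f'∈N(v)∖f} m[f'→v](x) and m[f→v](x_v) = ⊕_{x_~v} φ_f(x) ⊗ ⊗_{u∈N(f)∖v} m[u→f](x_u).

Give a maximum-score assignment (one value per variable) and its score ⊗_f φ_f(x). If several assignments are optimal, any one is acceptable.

init: all messages = 𝟙 over 4 values
r1 m[φ0→X9] = [9, 8, 8, 7]
r1 m[φ0→X14] = [9, 7, 8, 9]
r1 m[φ1→X9] = [4, 6, 9, 8]
r1 m[φ1→X13] = [5, 7, 9, 6]
r1 m[φ2→X9] = [3, 7, 2, 4]
r1 m[φ3→X14] = [2, 9, 9, 3]
r1 m[φ4→X13] = [1, 2, 2, 4]
r1 m[X9→φ0] = [1, 1, 1, 1]
r1 m[X9→φ1] = [1, 1, 1, 1]
r1 m[X9→φ2] = [1, 1, 1, 1]
r1 m[X14→φ0] = [1, 1, 1, 1]
r1 m[X14→φ3] = [1, 1, 1, 1]
r1 m[X13→φ1] = [1, 1, 1, 1]
r1 m[X13→φ4] = [1, 1, 1, 1]
r2 m[φ0→X9] = [9, 8, 8, 7]
r2 m[φ0→X14] = [9, 7, 8, 9]
r2 m[φ1→X9] = [4, 6, 9, 8]
r2 m[φ1→X13] = [5, 7, 9, 6]
r2 m[φ2→X9] = [3, 7, 2, 4]
r2 m[φ3→X14] = [2, 9, 9, 3]
r2 m[φ4→X13] = [1, 2, 2, 4]
r2 m[X9→φ0] = [12, 42, 18, 32]
r2 m[X9→φ1] = [27, 56, 16, 28]
r2 m[X9→φ2] = [36, 48, 72, 56]
r2 m[X14→φ0] = [2, 9, 9, 3]
r2 m[X14→φ3] = [9, 7, 8, 9]
r2 m[X13→φ1] = [1, 2, 2, 4]
r2 m[X13→φ4] = [5, 7, 9, 6]
r3 m[φ0→X9] = [72, 45, 36, 63]
r3 m[φ0→X14] = [294, 192, 224, 336]
r3 m[φ1→X9] = [8, 24, 20, 16]
r3 m[φ1→X13] = [280, 168, 336, 336]
r3 m[φ2→X9] = [3, 7, 2, 4]
r3 m[φ3→X14] = [2, 9, 9, 3]
r3 m[φ4→X13] = [1, 2, 2, 4]
r3 m[X9→φ0] = [12, 42, 18, 32]
r3 m[X9→φ1] = [27, 56, 16, 28]
r3 m[X9→φ2] = [36, 48, 72, 56]
r3 m[X14→φ0] = [2, 9, 9, 3]
r3 m[X14→φ3] = [9, 7, 8, 9]
r3 m[X13→φ1] = [1, 2, 2, 4]
r3 m[X13→φ4] = [5, 7, 9, 6]
r4 m[φ0→X9] = [72, 45, 36, 63]
r4 m[φ0→X14] = [294, 192, 224, 336]
r4 m[φ1→X9] = [8, 24, 20, 16]
r4 m[φ1→X13] = [280, 168, 336, 336]
r4 m[φ2→X9] = [3, 7, 2, 4]
r4 m[φ3→X14] = [2, 9, 9, 3]
r4 m[φ4→X13] = [1, 2, 2, 4]
r4 m[X9→φ0] = [24, 168, 40, 64]
r4 m[X9→φ1] = [216, 315, 72, 252]
r4 m[X9→φ2] = [576, 1080, 720, 1008]
r4 m[X14→φ0] = [2, 9, 9, 3]
r4 m[X14→φ3] = [294, 192, 224, 336]
r4 m[X13→φ1] = [1, 2, 2, 4]
r4 m[X13→φ4] = [280, 168, 336, 336]
r5 m[φ0→X9] = [72, 45, 36, 63]
r5 m[φ0→X14] = [1176, 672, 840, 1344]
r5 m[φ1→X9] = [8, 24, 20, 16]
r5 m[φ1→X13] = [1575, 945, 2016, 1890]
r5 m[φ2→X9] = [3, 7, 2, 4]
r5 m[φ3→X14] = [2, 9, 9, 3]
r5 m[φ4→X13] = [1, 2, 2, 4]
r5 m[X9→φ0] = [24, 168, 40, 64]
r5 m[X9→φ1] = [216, 315, 72, 252]
r5 m[X9→φ2] = [576, 1080, 720, 1008]
r5 m[X14→φ0] = [2, 9, 9, 3]
r5 m[X14→φ3] = [294, 192, 224, 336]
r5 m[X13→φ1] = [1, 2, 2, 4]
r5 m[X13→φ4] = [280, 168, 336, 336]
r6 m[φ0→X9] = [72, 45, 36, 63]
r6 m[φ0→X14] = [1176, 672, 840, 1344]
r6 m[φ1→X9] = [8, 24, 20, 16]
r6 m[φ1→X13] = [1575, 945, 2016, 1890]
r6 m[φ2→X9] = [3, 7, 2, 4]
r6 m[φ3→X14] = [2, 9, 9, 3]
r6 m[φ4→X13] = [1, 2, 2, 4]
r6 m[X9→φ0] = [24, 168, 40, 64]
r6 m[X9→φ1] = [216, 315, 72, 252]
r6 m[X9→φ2] = [576, 1080, 720, 1008]
r6 m[X14→φ0] = [2, 9, 9, 3]
r6 m[X14→φ3] = [1176, 672, 840, 1344]
r6 m[X13→φ1] = [1, 2, 2, 4]
r6 m[X13→φ4] = [1575, 945, 2016, 1890]
r7 m[φ0→X9] = [72, 45, 36, 63]
r7 m[φ0→X14] = [1176, 672, 840, 1344]
r7 m[φ1→X9] = [8, 24, 20, 16]
r7 m[φ1→X13] = [1575, 945, 2016, 1890]
r7 m[φ2→X9] = [3, 7, 2, 4]
r7 m[φ3→X14] = [2, 9, 9, 3]
r7 m[φ4→X13] = [1, 2, 2, 4]
r7 m[X9→φ0] = [24, 168, 40, 64]
r7 m[X9→φ1] = [216, 315, 72, 252]
r7 m[X9→φ2] = [576, 1080, 720, 1008]
r7 m[X14→φ0] = [2, 9, 9, 3]
r7 m[X14→φ3] = [1176, 672, 840, 1344]
r7 m[X13→φ1] = [1, 2, 2, 4]
r7 m[X13→φ4] = [1575, 945, 2016, 1890]
fixed point reached at round 7
traceback from X9: (X9=1, X14=2, X13=3), score=7560

assignment: (X9=1, X14=2, X13=3); score = 7560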